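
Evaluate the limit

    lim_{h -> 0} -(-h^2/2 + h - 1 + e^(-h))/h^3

Direct substitution gives 0/0.
Apply L'Hôpital: lim (-h + 1 - e^(-h))/(-3*h^2), still 0/0.
Apply L'Hôpital: lim (-1 + e^(-h))/(-6*h), still 0/0.
After 3 applications of L'Hôpital's rule the quotient is (-e^(-h))/(-6); substituting h = 0 gives 1/6.

1/6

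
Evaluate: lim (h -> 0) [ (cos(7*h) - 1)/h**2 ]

Direct substitution gives 0/0.
Apply L'Hôpital: lim (-7*sin(7*h))/(2*h), still 0/0.
After 2 applications of L'Hôpital's rule the quotient is (-49*cos(7*h))/(2); substituting h = 0 gives -49/2.

-49/2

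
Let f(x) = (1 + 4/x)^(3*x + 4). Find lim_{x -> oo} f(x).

Let L be the limit and take ln: ln L = lim (3x + 4)·ln(1 + 4/x) = lim (3x + 4)·(4/x + O(1/x²)) = 12.
Hence L = e^(12).

e^(12)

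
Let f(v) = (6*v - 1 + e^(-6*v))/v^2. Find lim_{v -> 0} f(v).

18

Direct substitution gives 0/0.
Apply L'Hôpital: lim (6 - 6*e^(-6*v))/(2*v), still 0/0.
After 2 applications of L'Hôpital's rule the quotient is (36*e^(-6*v))/(2); substituting v = 0 gives 18.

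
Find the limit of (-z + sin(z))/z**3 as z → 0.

Direct substitution gives 0/0.
Apply L'Hôpital: lim (cos(z) - 1)/(3*z^2), still 0/0.
Apply L'Hôpital: lim (-sin(z))/(6*z), still 0/0.
After 3 applications of L'Hôpital's rule the quotient is (-cos(z))/(6); substituting z = 0 gives -1/6.

-1/6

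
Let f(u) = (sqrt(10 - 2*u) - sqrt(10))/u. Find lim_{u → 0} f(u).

A 0/0 form; rationalise with √(10 - 2u) + √10. This collapses the numerator to -2u, leaving -2/(√(10 - 2u) + √10) → -2/(2√10) = -√(10)/10.

-√(10)/10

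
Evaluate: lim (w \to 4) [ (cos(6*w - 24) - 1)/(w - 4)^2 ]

-18

Direct substitution gives 0/0.
Apply L'Hôpital: lim (-6*sin(6*w - 24))/(2*w - 8), still 0/0.
After 2 applications of L'Hôpital's rule the quotient is (-36*cos(6*w - 24))/(2); substituting w = 4 gives -18.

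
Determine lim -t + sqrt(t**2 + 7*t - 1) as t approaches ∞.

7/2

This has the form ∞ − ∞. Multiply and divide by the conjugate √(t^2 + 7*t - 1) + t.
That gives (7t - 1) / (√(t^2 + 7*t - 1) + t).
Divide numerator and denominator by t: the limit is 7/(2·1) = 7/2.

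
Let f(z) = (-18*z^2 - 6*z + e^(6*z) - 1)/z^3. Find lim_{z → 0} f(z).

36

Direct substitution gives 0/0.
Apply L'Hôpital: lim (-36*z + 6*e^(6*z) - 6)/(3*z^2), still 0/0.
Apply L'Hôpital: lim (36*e^(6*z) - 36)/(6*z), still 0/0.
After 3 applications of L'Hôpital's rule the quotient is (216*e^(6*z))/(6); substituting z = 0 gives 36.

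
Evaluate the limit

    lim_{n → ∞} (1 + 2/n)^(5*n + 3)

e^(10)

The base → 1 and the exponent → ∞: a 1^∞ form.
Take logarithms: (5n + 3)·ln(1 + 2/n). Since ln(1+u) ~ u for small u, this behaves like (5n)·(2/n) → 10.
So the limit is e^(10).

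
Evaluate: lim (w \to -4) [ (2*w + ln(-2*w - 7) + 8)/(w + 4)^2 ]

-2

Direct substitution gives 0/0.
Apply L'Hôpital: lim (2 - 2/(-2*w - 7))/(2*w + 8), still 0/0.
After 2 applications of L'Hôpital's rule the quotient is (-4/(-2*w - 7)^2)/(2); substituting w = -4 gives -2.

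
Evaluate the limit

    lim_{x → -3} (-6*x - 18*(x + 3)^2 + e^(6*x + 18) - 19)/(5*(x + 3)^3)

36/5

Direct substitution gives 0/0.
Apply L'Hôpital: lim (-36*x + 6*e^(6*x + 18) - 114)/(15*(x + 3)^2), still 0/0.
Apply L'Hôpital: lim (36*e^(6*x + 18) - 36)/(30*x + 90), still 0/0.
After 3 applications of L'Hôpital's rule the quotient is (216*e^(6*x + 18))/(30); substituting x = -3 gives 36/5.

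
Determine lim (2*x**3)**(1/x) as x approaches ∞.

1

Base → ∞ and exponent → 0: an ∞^0 form.
Take logs: (1/x)·ln(2·x^3) = (ln 2 + 3·ln x)/x → 0.
So the limit is e^0 = 1.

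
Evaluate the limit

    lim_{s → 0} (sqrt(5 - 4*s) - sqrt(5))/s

A 0/0 form; rationalise with √(5 - 4s) + √5. This collapses the numerator to -4s, leaving -4/(√(5 - 4s) + √5) → -4/(2√5) = -2*√(5)/5.

-2*√(5)/5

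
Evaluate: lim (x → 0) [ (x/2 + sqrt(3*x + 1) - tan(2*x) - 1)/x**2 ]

Substitution gives 0/0 (the numerator vanishes to order 2).
Expand each term to order x^2: the coefficient of x^2 in −tan(2x) is 0 and in √(1 + 3x) is -9/8.
Lower-order terms cancel with the polynomial part, so the numerator is (-9/8)·x^2 + o(x^2), and the limit is (-9/8)/(1) = -9/8.

-9/8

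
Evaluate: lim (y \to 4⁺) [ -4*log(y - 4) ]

∞

As y → 4⁺, y - 4 → 0⁺ and ln(y - 4) → −∞.
Multiplying by -4 gives ∞.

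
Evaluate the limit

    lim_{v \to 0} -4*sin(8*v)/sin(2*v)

Substitution gives 0/0.
Divide numerator and denominator by v: sin(8v)/v → 8 and sin(2v)/v → 2, so the limit is -4·8/2 = -16.

-16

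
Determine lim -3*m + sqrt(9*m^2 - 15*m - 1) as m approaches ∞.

-5/2

This has the form ∞ − ∞. Multiply and divide by the conjugate √(9*m^2 - 15*m - 1) + 3m.
That gives (-15m - 1) / (√(9*m^2 - 15*m - 1) + 3m).
Divide numerator and denominator by m: the limit is -15/(2·3) = -5/2.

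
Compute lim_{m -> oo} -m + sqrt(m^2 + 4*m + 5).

This has the form ∞ − ∞. Multiply and divide by the conjugate √(m^2 + 4*m + 5) + m.
That gives (4m + 5) / (√(m^2 + 4*m + 5) + m).
Divide numerator and denominator by m: the limit is 4/(2·1) = 2.

2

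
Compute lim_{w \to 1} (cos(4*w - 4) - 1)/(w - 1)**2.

Direct substitution gives 0/0.
Apply L'Hôpital: lim (-4*sin(4*w - 4))/(2*w - 2), still 0/0.
After 2 applications of L'Hôpital's rule the quotient is (-16*cos(4*w - 4))/(2); substituting w = 1 gives -8.

-8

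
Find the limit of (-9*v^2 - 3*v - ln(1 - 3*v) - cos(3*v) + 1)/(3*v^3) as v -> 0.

Substitution gives 0/0; apply L'Hôpital's rule 3 times.
After differentiating numerator and denominator 3 times the quotient is (-27*sin(3*v) - 54/(3*v - 1)^3)/(18); at v = 0 this is 3.

3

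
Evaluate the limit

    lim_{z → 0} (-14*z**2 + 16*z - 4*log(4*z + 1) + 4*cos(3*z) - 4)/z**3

-256/3

Substitution gives 0/0 (the numerator vanishes to order 3).
Expand each term to order z^3: the coefficient of z^3 in -4·ln(1 + 4z) is -256/3 and in 4·cos(3z) is 0.
Lower-order terms cancel with the polynomial part, so the numerator is (-256/3)·z^3 + o(z^3), and the limit is (-256/3)/(1) = -256/3.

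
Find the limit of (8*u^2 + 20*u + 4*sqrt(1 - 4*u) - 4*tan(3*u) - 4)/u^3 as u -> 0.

Substitution gives 0/0 (the numerator vanishes to order 3).
Expand each term to order u^3: the coefficient of u^3 in 4·√(1 - 4u) is -16 and in -4·tan(3u) is -36.
Lower-order terms cancel with the polynomial part, so the numerator is (-52)·u^3 + o(u^3), and the limit is (-52)/(1) = -52.

-52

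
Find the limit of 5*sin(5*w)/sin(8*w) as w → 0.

Substitution gives 0/0.
Divide numerator and denominator by w: sin(5w)/w → 5 and sin(8w)/w → 8, so the limit is 5·5/8 = 25/8.

25/8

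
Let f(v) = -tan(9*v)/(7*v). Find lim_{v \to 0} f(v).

Substitution gives 0/0.
Since tan(u)/u → 1 as u → 0, tan(9v)/(9v) → 1 and the limit is 9/(-7) = -9/7.

-9/7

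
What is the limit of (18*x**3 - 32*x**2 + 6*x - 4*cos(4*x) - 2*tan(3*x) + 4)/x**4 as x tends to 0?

-128/3

Substitution gives 0/0; apply L'Hôpital's rule 4 times.
After differentiating numerator and denominator 4 times the quotient is (-1024*cos(4*x) - 3888*tan(3*x)^5 - 6480*tan(3*x)^3 - 2592*tan(3*x))/(24); at x = 0 this is -128/3.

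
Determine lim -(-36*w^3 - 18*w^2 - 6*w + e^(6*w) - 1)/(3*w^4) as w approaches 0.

-18

Direct substitution gives 0/0.
Apply L'Hôpital: lim (-108*w^2 - 36*w + 6*e^(6*w) - 6)/(-12*w^3), still 0/0.
Apply L'Hôpital: lim (-216*w + 36*e^(6*w) - 36)/(-36*w^2), still 0/0.
Apply L'Hôpital: lim (216*e^(6*w) - 216)/(-72*w), still 0/0.
After 4 applications of L'Hôpital's rule the quotient is (1296*e^(6*w))/(-72); substituting w = 0 gives -18.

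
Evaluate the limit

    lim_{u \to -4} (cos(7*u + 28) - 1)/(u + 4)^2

Direct substitution gives 0/0.
Apply L'Hôpital: lim (-7*sin(7*u + 28))/(2*u + 8), still 0/0.
After 2 applications of L'Hôpital's rule the quotient is (-49*cos(7*u + 28))/(2); substituting u = -4 gives -49/2.

-49/2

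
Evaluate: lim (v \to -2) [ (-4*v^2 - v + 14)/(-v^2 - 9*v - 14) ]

Direct substitution gives 0/0, so factor. Both numerator and denominator have (v + 2) as a factor.
After cancelling, the expression reduces to (7 - 4*v)/(-v - 7).
Substituting v = -2 gives -3.

-3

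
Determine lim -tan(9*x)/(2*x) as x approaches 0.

Substitution gives 0/0.
Since tan(u)/u → 1 as u → 0, tan(9x)/(9x) → 1 and the limit is 9/(-2) = -9/2.

-9/2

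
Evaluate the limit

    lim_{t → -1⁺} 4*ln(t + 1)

As t → -1⁺, t + 1 → 0⁺ and ln(t + 1) → −∞.
Multiplying by 4 gives -∞.

-∞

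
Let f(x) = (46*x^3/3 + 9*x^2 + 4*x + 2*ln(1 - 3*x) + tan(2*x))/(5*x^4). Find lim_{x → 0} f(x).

Substitution gives 0/0 (the numerator vanishes to order 4).
Expand each term to order x^4: the coefficient of x^4 in 2·ln(1 - 3x) is -81/2 and in tan(2x) is 0.
Lower-order terms cancel with the polynomial part, so the numerator is (-81/2)·x^4 + o(x^4), and the limit is (-81/2)/(5) = -81/10.

-81/10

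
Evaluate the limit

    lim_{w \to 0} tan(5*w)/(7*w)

5/7

Substitution gives 0/0.
Since tan(u)/u → 1 as u → 0, tan(5w)/(5w) → 1 and the limit is 5/7.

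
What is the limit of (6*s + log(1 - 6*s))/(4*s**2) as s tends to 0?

-9/2

Direct substitution gives 0/0.
Apply L'Hôpital: lim (6 - 6/(1 - 6*s))/(8*s), still 0/0.
After 2 applications of L'Hôpital's rule the quotient is (-36/(1 - 6*s)^2)/(8); substituting s = 0 gives -9/2.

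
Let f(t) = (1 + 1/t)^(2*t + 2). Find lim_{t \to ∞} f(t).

e^(2)

Let L be the limit and take ln: ln L = lim (2t + 2)·ln(1 + 1/t) = lim (2t + 2)·(1/t + O(1/t²)) = 2.
Hence L = e^(2).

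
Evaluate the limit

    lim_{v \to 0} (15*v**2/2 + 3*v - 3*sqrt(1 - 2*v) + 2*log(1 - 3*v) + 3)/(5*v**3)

-33/10

Substitution gives 0/0 (the numerator vanishes to order 3).
Expand each term to order v^3: the coefficient of v^3 in -3·√(1 - 2v) is 3/2 and in 2·ln(1 - 3v) is -18.
Lower-order terms cancel with the polynomial part, so the numerator is (-33/2)·v^3 + o(v^3), and the limit is (-33/2)/(5) = -33/10.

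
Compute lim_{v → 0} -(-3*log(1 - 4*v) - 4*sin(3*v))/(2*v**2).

-12

Substitution gives 0/0 (the numerator vanishes to order 2).
Expand each term to order v^2: the coefficient of v^2 in -4·sin(3v) is 0 and in -3·ln(1 - 4v) is 24.
Lower-order terms cancel with the polynomial part, so the numerator is (24)·v^2 + o(v^2), and the limit is (24)/(-2) = -12.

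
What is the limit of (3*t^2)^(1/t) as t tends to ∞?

1

Base → ∞ and exponent → 0: an ∞^0 form.
Take logs: (1/t)·ln(3·t^2) = (ln 3 + 2·ln t)/t → 0.
So the limit is e^0 = 1.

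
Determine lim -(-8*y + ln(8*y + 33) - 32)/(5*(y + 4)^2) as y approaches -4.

Direct substitution gives 0/0.
Apply L'Hôpital: lim (-8 + 8/(8*y + 33))/(-10*y - 40), still 0/0.
After 2 applications of L'Hôpital's rule the quotient is (-64/(8*y + 33)^2)/(-10); substituting y = -4 gives 32/5.

32/5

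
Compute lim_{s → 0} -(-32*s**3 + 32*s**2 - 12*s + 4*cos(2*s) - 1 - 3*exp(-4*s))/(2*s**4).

44/3

Substitution gives 0/0 (the numerator vanishes to order 4).
Expand each term to order s^4: the coefficient of s^4 in 4·cos(2s) is 8/3 and in -3·e^(-4s) is -32.
Lower-order terms cancel with the polynomial part, so the numerator is (-88/3)·s^4 + o(s^4), and the limit is (-88/3)/(-2) = 44/3.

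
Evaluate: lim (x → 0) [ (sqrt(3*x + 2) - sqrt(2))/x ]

3*√(2)/4

A 0/0 form; rationalise with √(2 + 3x) + √2. This collapses the numerator to 3x, leaving 3/(√(2 + 3x) + √2) → 3/(2√2) = 3*√(2)/4.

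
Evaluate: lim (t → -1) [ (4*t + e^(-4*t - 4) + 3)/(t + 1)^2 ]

8

Direct substitution gives 0/0.
Apply L'Hôpital: lim (4 - 4*e^(-4*t - 4))/(2*t + 2), still 0/0.
After 2 applications of L'Hôpital's rule the quotient is (16*e^(-4*t - 4))/(2); substituting t = -1 gives 8.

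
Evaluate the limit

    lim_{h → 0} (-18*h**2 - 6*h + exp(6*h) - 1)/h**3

36

Direct substitution gives 0/0.
Apply L'Hôpital: lim (-36*h + 6*e^(6*h) - 6)/(3*h^2), still 0/0.
Apply L'Hôpital: lim (36*e^(6*h) - 36)/(6*h), still 0/0.
After 3 applications of L'Hôpital's rule the quotient is (216*e^(6*h))/(6); substituting h = 0 gives 36.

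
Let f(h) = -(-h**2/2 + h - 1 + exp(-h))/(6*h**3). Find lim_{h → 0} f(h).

1/36

Direct substitution gives 0/0.
Apply L'Hôpital: lim (-h + 1 - e^(-h))/(-18*h^2), still 0/0.
Apply L'Hôpital: lim (-1 + e^(-h))/(-36*h), still 0/0.
After 3 applications of L'Hôpital's rule the quotient is (-e^(-h))/(-36); substituting h = 0 gives 1/36.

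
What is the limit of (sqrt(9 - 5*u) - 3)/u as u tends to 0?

A 0/0 form; rationalise with √(9 - 5u) + √9. This collapses the numerator to -5u, leaving -5/(√(9 - 5u) + √9) → -5/(2√9) = -5/6.

-5/6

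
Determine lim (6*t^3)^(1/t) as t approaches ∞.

1

Base → ∞ and exponent → 0: an ∞^0 form.
Take logs: (1/t)·ln(6·t^3) = (ln 6 + 3·ln t)/t → 0.
So the limit is e^0 = 1.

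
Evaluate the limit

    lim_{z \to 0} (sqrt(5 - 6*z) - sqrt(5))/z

-3*√(5)/5

Substitution gives 0/0. Multiply numerator and denominator by the conjugate √(5 - 6z) + √5.
The numerator becomes (5 - 6z) − 5 = -6z, so the expression simplifies to -6/(√(5 - 6z) + √5).
Letting z → 0 gives -6/(2√5) = -3*√(5)/5.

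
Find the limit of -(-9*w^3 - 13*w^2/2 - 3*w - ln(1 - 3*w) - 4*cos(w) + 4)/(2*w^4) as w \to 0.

Substitution gives 0/0; apply L'Hôpital's rule 4 times.
After differentiating numerator and denominator 4 times the quotient is (-4*cos(w) + 486/(3*w - 1)^4)/(-48); at w = 0 this is -241/24.

-241/24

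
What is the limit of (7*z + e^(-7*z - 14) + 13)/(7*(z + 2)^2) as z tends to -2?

7/2

Direct substitution gives 0/0.
Apply L'Hôpital: lim (7 - 7*e^(-7*z - 14))/(14*z + 28), still 0/0.
After 2 applications of L'Hôpital's rule the quotient is (49*e^(-7*z - 14))/(14); substituting z = -2 gives 7/2.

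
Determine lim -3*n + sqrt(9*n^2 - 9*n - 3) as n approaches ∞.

This has the form ∞ − ∞. Multiply and divide by the conjugate √(9*n^2 - 9*n - 3) + 3n.
That gives (-9n - 3) / (√(9*n^2 - 9*n - 3) + 3n).
Divide numerator and denominator by n: the limit is -9/(2·3) = -3/2.

-3/2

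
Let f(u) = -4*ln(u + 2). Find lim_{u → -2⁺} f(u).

∞

As u → -2⁺, u + 2 → 0⁺ and ln(u + 2) → −∞.
Multiplying by -4 gives ∞.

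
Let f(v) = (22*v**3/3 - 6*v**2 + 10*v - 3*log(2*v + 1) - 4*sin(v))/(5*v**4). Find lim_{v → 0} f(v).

12/5

Substitution gives 0/0; apply L'Hôpital's rule 4 times.
After differentiating numerator and denominator 4 times the quotient is (-4*sin(v) + 288/(2*v + 1)^4)/(120); at v = 0 this is 12/5.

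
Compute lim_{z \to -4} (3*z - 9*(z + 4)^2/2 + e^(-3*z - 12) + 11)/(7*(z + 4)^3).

-9/14

Direct substitution gives 0/0.
Apply L'Hôpital: lim (-9*z - 3*e^(-3*z - 12) - 33)/(21*(z + 4)^2), still 0/0.
Apply L'Hôpital: lim (9*e^(-3*z - 12) - 9)/(42*z + 168), still 0/0.
After 3 applications of L'Hôpital's rule the quotient is (-27*e^(-3*z - 12))/(42); substituting z = -4 gives -9/14.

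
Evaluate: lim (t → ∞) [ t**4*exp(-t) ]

0

Write as t^4/e^{1t}, an ∞/∞ form.
Exponential growth dominates any polynomial, so repeated L'Hôpital (or the standard result) gives 0.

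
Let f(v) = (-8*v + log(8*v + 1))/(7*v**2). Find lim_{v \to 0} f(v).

Direct substitution gives 0/0.
Apply L'Hôpital: lim (-8 + 8/(8*v + 1))/(14*v), still 0/0.
After 2 applications of L'Hôpital's rule the quotient is (-64/(8*v + 1)^2)/(14); substituting v = 0 gives -32/7.

-32/7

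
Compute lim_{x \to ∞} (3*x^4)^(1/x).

1

Base → ∞ and exponent → 0: an ∞^0 form.
Take logs: (1/x)·ln(3·x^4) = (ln 3 + 4·ln x)/x → 0.
So the limit is e^0 = 1.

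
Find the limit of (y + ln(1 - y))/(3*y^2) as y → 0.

Direct substitution gives 0/0.
Apply L'Hôpital: lim (1 - 1/(1 - y))/(6*y), still 0/0.
After 2 applications of L'Hôpital's rule the quotient is (-1/(1 - y)^2)/(6); substituting y = 0 gives -1/6.

-1/6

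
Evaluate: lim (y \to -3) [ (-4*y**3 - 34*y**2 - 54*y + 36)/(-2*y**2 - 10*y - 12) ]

21

Since y = -3 makes numerator and denominator zero, (y + 3) divides both.
Cancelling it gives (-4*y^2 - 22*y + 12)/(-2*y - 4); now plug in y = -3 to get 21.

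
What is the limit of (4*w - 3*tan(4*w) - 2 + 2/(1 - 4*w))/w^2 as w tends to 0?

Substitution gives 0/0 (the numerator vanishes to order 2).
Expand each term to order w^2: the coefficient of w^2 in 2·1/(1 - 4w) is 32 and in -3·tan(4w) is 0.
Lower-order terms cancel with the polynomial part, so the numerator is (32)·w^2 + o(w^2), and the limit is (32)/(1) = 32.

32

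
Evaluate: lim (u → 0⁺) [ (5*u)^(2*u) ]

Base → 0⁺ and exponent → 0⁺: a 0^0 form.
Take logs: 2u·ln(5u). This is 0·(−∞); rewriting as ln(5u)/(1/(2u)) and applying L'Hôpital gives 0.
Hence the limit is e^0 = 1.

1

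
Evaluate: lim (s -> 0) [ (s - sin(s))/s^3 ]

1/6

Direct substitution gives 0/0.
Apply L'Hôpital: lim (1 - cos(s))/(3*s^2), still 0/0.
Apply L'Hôpital: lim (sin(s))/(6*s), still 0/0.
After 3 applications of L'Hôpital's rule the quotient is (cos(s))/(6); substituting s = 0 gives 1/6.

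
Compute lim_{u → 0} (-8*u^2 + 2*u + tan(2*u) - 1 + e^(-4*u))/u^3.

Substitution gives 0/0 (the numerator vanishes to order 3).
Expand each term to order u^3: the coefficient of u^3 in e^(-4u) is -32/3 and in tan(2u) is 8/3.
Lower-order terms cancel with the polynomial part, so the numerator is (-8)·u^3 + o(u^3), and the limit is (-8)/(1) = -8.

-8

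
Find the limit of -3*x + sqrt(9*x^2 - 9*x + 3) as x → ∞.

An ∞ − ∞ form. Rationalising with the conjugate, the difference becomes (-9x + 3) / (√(9*x^2 - 9*x + 3) + 3x).
For large x the denominator behaves like 2·3x, so the quotient tends to -9/6 = -3/2.

-3/2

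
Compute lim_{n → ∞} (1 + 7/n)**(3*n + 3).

e^(21)

Write it as [(1 + 7/n)^n]^(3) · (1 + 7/n)^(3). The bracketed term tends to e^(7) and the second factor to 1, so the limit is e^(21).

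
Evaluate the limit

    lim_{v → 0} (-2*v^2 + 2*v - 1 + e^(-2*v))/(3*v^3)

Direct substitution gives 0/0.
Apply L'Hôpital: lim (-4*v + 2 - 2*e^(-2*v))/(9*v^2), still 0/0.
Apply L'Hôpital: lim (-4 + 4*e^(-2*v))/(18*v), still 0/0.
After 3 applications of L'Hôpital's rule the quotient is (-8*e^(-2*v))/(18); substituting v = 0 gives -4/9.

-4/9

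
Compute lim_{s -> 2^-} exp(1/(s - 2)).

As s → 2⁻, 1/(s - 2) → −∞, so e^(1/(s - 2)) → 0.

0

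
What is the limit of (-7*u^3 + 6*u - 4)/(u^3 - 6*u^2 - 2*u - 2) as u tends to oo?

Numerator and denominator both have degree 3.
Dividing every term by u^3, all lower-order terms vanish and the limit is the ratio of leading coefficients, -7/(1) = -7.

-7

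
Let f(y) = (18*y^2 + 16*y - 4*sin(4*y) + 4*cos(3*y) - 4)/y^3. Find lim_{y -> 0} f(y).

128/3

Substitution gives 0/0; apply L'Hôpital's rule 3 times.
After differentiating numerator and denominator 3 times the quotient is (108*sin(3*y) + 256*cos(4*y))/(6); at y = 0 this is 128/3.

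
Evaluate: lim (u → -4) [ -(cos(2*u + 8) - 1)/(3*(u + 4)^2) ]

2/3

Direct substitution gives 0/0.
Apply L'Hôpital: lim (-2*sin(2*u + 8))/(-6*u - 24), still 0/0.
After 2 applications of L'Hôpital's rule the quotient is (-4*cos(2*u + 8))/(-6); substituting u = -4 gives 2/3.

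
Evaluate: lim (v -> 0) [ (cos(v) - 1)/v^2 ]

Direct substitution gives 0/0.
Apply L'Hôpital: lim (-sin(v))/(2*v), still 0/0.
After 2 applications of L'Hôpital's rule the quotient is (-cos(v))/(2); substituting v = 0 gives -1/2.

-1/2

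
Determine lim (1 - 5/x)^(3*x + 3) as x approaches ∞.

The base → 1 and the exponent → ∞: a 1^∞ form.
Take logarithms: (3x + 3)·ln(1 - 5/x). Since ln(1+u) ~ u for small u, this behaves like (3x)·(-5/x) → -15.
So the limit is e^(-15).

e^(-15)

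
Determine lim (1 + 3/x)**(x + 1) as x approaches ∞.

e^(3)

Let L be the limit and take ln: ln L = lim (x + 1)·ln(1 + 3/x) = lim (x + 1)·(3/x + O(1/x²)) = 3.
Hence L = e^(3).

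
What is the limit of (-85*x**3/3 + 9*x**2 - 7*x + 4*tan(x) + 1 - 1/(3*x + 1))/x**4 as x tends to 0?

-81

Substitution gives 0/0; apply L'Hôpital's rule 4 times.
After differentiating numerator and denominator 4 times the quotient is (96*tan(x)^3/cos(x)^2 + 64*tan(x)/cos(x)^2 - 1944/(3*x + 1)^5)/(24); at x = 0 this is -81.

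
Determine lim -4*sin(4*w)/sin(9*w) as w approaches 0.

-16/9

Substitution gives 0/0.
Divide numerator and denominator by w: sin(4w)/w → 4 and sin(9w)/w → 9, so the limit is -4·4/9 = -16/9.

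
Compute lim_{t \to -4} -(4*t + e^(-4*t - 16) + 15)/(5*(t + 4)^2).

Direct substitution gives 0/0.
Apply L'Hôpital: lim (4 - 4*e^(-4*t - 16))/(-10*t - 40), still 0/0.
After 2 applications of L'Hôpital's rule the quotient is (16*e^(-4*t - 16))/(-10); substituting t = -4 gives -8/5.

-8/5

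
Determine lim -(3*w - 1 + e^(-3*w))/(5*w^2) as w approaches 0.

-9/10

Direct substitution gives 0/0.
Apply L'Hôpital: lim (3 - 3*e^(-3*w))/(-10*w), still 0/0.
After 2 applications of L'Hôpital's rule the quotient is (9*e^(-3*w))/(-10); substituting w = 0 gives -9/10.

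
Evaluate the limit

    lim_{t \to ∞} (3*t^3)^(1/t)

Base → ∞ and exponent → 0: an ∞^0 form.
Take logs: (1/t)·ln(3·t^3) = (ln 3 + 3·ln t)/t → 0.
So the limit is e^0 = 1.

1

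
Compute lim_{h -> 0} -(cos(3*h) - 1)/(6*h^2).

3/4

Direct substitution gives 0/0.
Apply L'Hôpital: lim (-3*sin(3*h))/(-12*h), still 0/0.
After 2 applications of L'Hôpital's rule the quotient is (-9*cos(3*h))/(-12); substituting h = 0 gives 3/4.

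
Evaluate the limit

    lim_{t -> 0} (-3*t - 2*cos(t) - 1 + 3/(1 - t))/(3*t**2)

Substitution gives 0/0 (the numerator vanishes to order 2).
Expand each term to order t^2: the coefficient of t^2 in 3·1/(1 - t) is 3 and in -2·cos(t) is 1.
Lower-order terms cancel with the polynomial part, so the numerator is (4)·t^2 + o(t^2), and the limit is (4)/(3) = 4/3.

4/3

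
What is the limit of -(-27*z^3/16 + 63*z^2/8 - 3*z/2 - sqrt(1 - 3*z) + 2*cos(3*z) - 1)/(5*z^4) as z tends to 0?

-1269/640

Substitution gives 0/0; apply L'Hôpital's rule 4 times.
After differentiating numerator and denominator 4 times the quotient is (162*cos(3*z) + 1215/(16*(1 - 3*z)^(7/2)))/(-120); at z = 0 this is -1269/640.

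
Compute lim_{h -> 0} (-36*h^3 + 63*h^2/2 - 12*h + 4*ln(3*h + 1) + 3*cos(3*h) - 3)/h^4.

-567/8

Substitution gives 0/0; apply L'Hôpital's rule 4 times.
After differentiating numerator and denominator 4 times the quotient is (243*cos(3*h) - 1944/(3*h + 1)^4)/(24); at h = 0 this is -567/8.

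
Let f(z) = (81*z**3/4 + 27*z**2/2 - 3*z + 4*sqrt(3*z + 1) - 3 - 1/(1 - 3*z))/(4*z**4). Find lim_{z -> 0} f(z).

-2997/128

Substitution gives 0/0; apply L'Hôpital's rule 4 times.
After differentiating numerator and denominator 4 times the quotient is (-1215/(4*(3*z + 1)^(7/2)) + 1944/(3*z - 1)^5)/(96); at z = 0 this is -2997/128.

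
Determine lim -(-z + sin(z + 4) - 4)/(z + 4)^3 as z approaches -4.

1/6

Direct substitution gives 0/0.
Apply L'Hôpital: lim (cos(z + 4) - 1)/(-3*(z + 4)^2), still 0/0.
Apply L'Hôpital: lim (-sin(z + 4))/(-6*z - 24), still 0/0.
After 3 applications of L'Hôpital's rule the quotient is (-cos(z + 4))/(-6); substituting z = -4 gives 1/6.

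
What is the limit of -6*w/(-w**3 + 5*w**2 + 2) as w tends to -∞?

0

The denominator has degree 3 and the numerator degree 1. Dividing numerator and denominator by w^3 sends every term to 0 except the leading denominator term, so the limit is 0.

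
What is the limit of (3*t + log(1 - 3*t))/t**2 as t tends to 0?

Direct substitution gives 0/0.
Apply L'Hôpital: lim (3 - 3/(1 - 3*t))/(2*t), still 0/0.
After 2 applications of L'Hôpital's rule the quotient is (-9/(1 - 3*t)^2)/(2); substituting t = 0 gives -9/2.

-9/2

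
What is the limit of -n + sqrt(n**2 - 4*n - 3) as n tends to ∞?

An ∞ − ∞ form. Rationalising with the conjugate, the difference becomes (-4n - 3) / (√(n^2 - 4*n - 3) + n).
For large n the denominator behaves like 2·n, so the quotient tends to -4/2 = -2.

-2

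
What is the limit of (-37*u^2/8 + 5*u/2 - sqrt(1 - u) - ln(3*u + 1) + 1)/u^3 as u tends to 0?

-143/16

Substitution gives 0/0 (the numerator vanishes to order 3).
Expand each term to order u^3: the coefficient of u^3 in −√(1 - u) is 1/16 and in −ln(1 + 3u) is -9.
Lower-order terms cancel with the polynomial part, so the numerator is (-143/16)·u^3 + o(u^3), and the limit is (-143/16)/(1) = -143/16.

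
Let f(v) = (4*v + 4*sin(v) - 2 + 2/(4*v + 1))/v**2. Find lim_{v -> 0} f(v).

Substitution gives 0/0; apply L'Hôpital's rule 2 times.
After differentiating numerator and denominator 2 times the quotient is (-4*sin(v) + 64/(4*v + 1)^3)/(2); at v = 0 this is 32.

32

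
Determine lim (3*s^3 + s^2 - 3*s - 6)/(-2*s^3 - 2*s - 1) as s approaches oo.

Numerator and denominator both have degree 3.
Dividing every term by s^3, all lower-order terms vanish and the limit is the ratio of leading coefficients, 3/(-2) = -3/2.

-3/2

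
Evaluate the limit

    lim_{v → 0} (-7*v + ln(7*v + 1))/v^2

-49/2

Direct substitution gives 0/0.
Apply L'Hôpital: lim (-7 + 7/(7*v + 1))/(2*v), still 0/0.
After 2 applications of L'Hôpital's rule the quotient is (-49/(7*v + 1)^2)/(2); substituting v = 0 gives -49/2.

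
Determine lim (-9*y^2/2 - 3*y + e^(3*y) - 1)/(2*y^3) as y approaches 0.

9/4

Direct substitution gives 0/0.
Apply L'Hôpital: lim (-9*y + 3*e^(3*y) - 3)/(6*y^2), still 0/0.
Apply L'Hôpital: lim (9*e^(3*y) - 9)/(12*y), still 0/0.
After 3 applications of L'Hôpital's rule the quotient is (27*e^(3*y))/(12); substituting y = 0 gives 9/4.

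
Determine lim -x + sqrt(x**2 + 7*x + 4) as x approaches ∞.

An ∞ − ∞ form. Rationalising with the conjugate, the difference becomes (7x + 4) / (√(x^2 + 7*x + 4) + x).
For large x the denominator behaves like 2·x, so the quotient tends to 7/2 = 7/2.

7/2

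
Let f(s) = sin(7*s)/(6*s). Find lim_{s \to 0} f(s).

Substitution gives 0/0.
Write it as (7/6)·sin(7s)/(7s); since sin(u)/u → 1, the limit is 7/6.

7/6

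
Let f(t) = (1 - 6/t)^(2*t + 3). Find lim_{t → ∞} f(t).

Write it as [(1 - 6/t)^t]^(2) · (1 - 6/t)^(3). The bracketed term tends to e^(-6) and the second factor to 1, so the limit is e^(-12).

e^(-12)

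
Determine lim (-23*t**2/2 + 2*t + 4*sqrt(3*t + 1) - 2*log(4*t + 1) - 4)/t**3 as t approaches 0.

Substitution gives 0/0; apply L'Hôpital's rule 3 times.
After differentiating numerator and denominator 3 times the quotient is (-256/(4*t + 1)^3 + 81/(2*(3*t + 1)^(5/2)))/(6); at t = 0 this is -431/12.

-431/12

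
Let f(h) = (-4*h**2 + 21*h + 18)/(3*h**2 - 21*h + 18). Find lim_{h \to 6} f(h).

At h = 6 both the top and bottom vanish — a removable singularity. Factoring out (h - 6) from each leaves (-4*h - 3)/(3*h - 3), which at h = 6 equals -9/5.

-9/5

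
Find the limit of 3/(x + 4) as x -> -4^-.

As x → -4⁻, (x + 4) → 0⁻, so (x + 4)^1 → 0⁻ and 3/(x + 4)^1 → -∞.

-∞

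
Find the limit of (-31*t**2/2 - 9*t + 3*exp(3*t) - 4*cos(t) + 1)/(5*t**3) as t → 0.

Substitution gives 0/0 (the numerator vanishes to order 3).
Expand each term to order t^3: the coefficient of t^3 in 3·e^(3t) is 27/2 and in -4·cos(t) is 0.
Lower-order terms cancel with the polynomial part, so the numerator is (27/2)·t^3 + o(t^3), and the limit is (27/2)/(5) = 27/10.

27/10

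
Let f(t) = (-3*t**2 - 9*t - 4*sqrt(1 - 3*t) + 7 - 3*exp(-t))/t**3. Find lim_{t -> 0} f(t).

Substitution gives 0/0 (the numerator vanishes to order 3).
Expand each term to order t^3: the coefficient of t^3 in -4·√(1 - 3t) is 27/4 and in -3·e^(-t) is 1/2.
Lower-order terms cancel with the polynomial part, so the numerator is (29/4)·t^3 + o(t^3), and the limit is (29/4)/(1) = 29/4.

29/4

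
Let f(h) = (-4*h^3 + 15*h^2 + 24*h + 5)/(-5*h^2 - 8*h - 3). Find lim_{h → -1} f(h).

Direct substitution gives 0/0, so factor. Both numerator and denominator have (h + 1) as a factor.
After cancelling, the expression reduces to (-4*h^2 + 19*h + 5)/(-5*h - 3).
Substituting h = -1 gives -9.

-9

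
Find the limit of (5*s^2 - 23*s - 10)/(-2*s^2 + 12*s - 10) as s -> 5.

Direct substitution gives 0/0, so factor. Both numerator and denominator have (s - 5) as a factor.
After cancelling, the expression reduces to (5*s + 2)/(2 - 2*s).
Substituting s = 5 gives -27/8.

-27/8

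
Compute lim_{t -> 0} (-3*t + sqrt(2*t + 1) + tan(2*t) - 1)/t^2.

-1/2

Substitution gives 0/0; apply L'Hôpital's rule 2 times.
After differentiating numerator and denominator 2 times the quotient is (8*tan(2*t)/cos(2*t)^2 - 1/(2*t + 1)^(3/2))/(2); at t = 0 this is -1/2.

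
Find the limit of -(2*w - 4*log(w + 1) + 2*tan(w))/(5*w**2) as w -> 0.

-2/5

Substitution gives 0/0 (the numerator vanishes to order 2).
Expand each term to order w^2: the coefficient of w^2 in 2·tan(w) is 0 and in -4·ln(1 + w) is 2.
Lower-order terms cancel with the polynomial part, so the numerator is (2)·w^2 + o(w^2), and the limit is (2)/(-5) = -2/5.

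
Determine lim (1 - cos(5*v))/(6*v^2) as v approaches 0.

25/12

Substitution gives 0/0.
Use (1 − cos u)/u² → 1/2 with u = 5v: the limit is 5²/(2·6) = 25/12.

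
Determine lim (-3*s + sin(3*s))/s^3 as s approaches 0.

Direct substitution gives 0/0.
Apply L'Hôpital: lim (3*cos(3*s) - 3)/(3*s^2), still 0/0.
Apply L'Hôpital: lim (-9*sin(3*s))/(6*s), still 0/0.
After 3 applications of L'Hôpital's rule the quotient is (-27*cos(3*s))/(6); substituting s = 0 gives -9/2.

-9/2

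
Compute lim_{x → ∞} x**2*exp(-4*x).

Write as x^2/e^{4x}, an ∞/∞ form.
Exponential growth dominates any polynomial, so repeated L'Hôpital (or the standard result) gives 0.

0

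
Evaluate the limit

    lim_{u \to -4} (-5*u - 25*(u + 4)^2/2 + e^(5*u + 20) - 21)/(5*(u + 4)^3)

Direct substitution gives 0/0.
Apply L'Hôpital: lim (-25*u + 5*e^(5*u + 20) - 105)/(15*(u + 4)^2), still 0/0.
Apply L'Hôpital: lim (25*e^(5*u + 20) - 25)/(30*u + 120), still 0/0.
After 3 applications of L'Hôpital's rule the quotient is (125*e^(5*u + 20))/(30); substituting u = -4 gives 25/6.

25/6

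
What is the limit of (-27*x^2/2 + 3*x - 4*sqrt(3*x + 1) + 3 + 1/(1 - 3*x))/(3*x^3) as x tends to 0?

27/4

Substitution gives 0/0; apply L'Hôpital's rule 3 times.
After differentiating numerator and denominator 3 times the quotient is (-81/(2*(3*x + 1)^(5/2)) + 162/(3*x - 1)^4)/(18); at x = 0 this is 27/4.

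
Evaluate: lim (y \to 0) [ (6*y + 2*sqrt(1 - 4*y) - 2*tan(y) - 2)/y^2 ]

Substitution gives 0/0; apply L'Hôpital's rule 2 times.
After differentiating numerator and denominator 2 times the quotient is (-4*tan(y)/cos(y)^2 - 8/(1 - 4*y)^(3/2))/(2); at y = 0 this is -4.

-4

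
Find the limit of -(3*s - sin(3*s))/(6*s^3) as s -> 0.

-3/4

Direct substitution gives 0/0.
Apply L'Hôpital: lim (3 - 3*cos(3*s))/(-18*s^2), still 0/0.
Apply L'Hôpital: lim (9*sin(3*s))/(-36*s), still 0/0.
After 3 applications of L'Hôpital's rule the quotient is (27*cos(3*s))/(-36); substituting s = 0 gives -3/4.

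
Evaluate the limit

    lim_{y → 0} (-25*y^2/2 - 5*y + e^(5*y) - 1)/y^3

125/6

Direct substitution gives 0/0.
Apply L'Hôpital: lim (-25*y + 5*e^(5*y) - 5)/(3*y^2), still 0/0.
Apply L'Hôpital: lim (25*e^(5*y) - 25)/(6*y), still 0/0.
After 3 applications of L'Hôpital's rule the quotient is (125*e^(5*y))/(6); substituting y = 0 gives 125/6.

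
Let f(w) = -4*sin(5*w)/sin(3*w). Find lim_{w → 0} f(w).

Substitution gives 0/0.
Divide numerator and denominator by w: sin(5w)/w → 5 and sin(3w)/w → 3, so the limit is -4·5/3 = -20/3.

-20/3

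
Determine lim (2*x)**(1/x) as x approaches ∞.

1

Base → ∞ and exponent → 0: an ∞^0 form.
Take logs: (1/x)·ln(2·x^1) = (ln 2 + 1·ln x)/x → 0.
So the limit is e^0 = 1.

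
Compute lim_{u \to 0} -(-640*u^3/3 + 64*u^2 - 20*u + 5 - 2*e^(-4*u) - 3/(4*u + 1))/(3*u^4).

Substitution gives 0/0; apply L'Hôpital's rule 4 times.
After differentiating numerator and denominator 4 times the quotient is (-512*e^(-4*u) - 18432/(4*u + 1)^5)/(-72); at u = 0 this is 2368/9.

2368/9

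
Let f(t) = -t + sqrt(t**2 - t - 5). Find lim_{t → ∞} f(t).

This has the form ∞ − ∞. Multiply and divide by the conjugate √(t^2 - t - 5) + t.
That gives (-t - 5) / (√(t^2 - t - 5) + t).
Divide numerator and denominator by t: the limit is -1/(2·1) = -1/2.

-1/2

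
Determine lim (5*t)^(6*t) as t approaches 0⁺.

1

Base → 0⁺ and exponent → 0⁺: a 0^0 form.
Take logs: 6t·ln(5t). This is 0·(−∞); rewriting as ln(5t)/(1/(6t)) and applying L'Hôpital gives 0.
Hence the limit is e^0 = 1.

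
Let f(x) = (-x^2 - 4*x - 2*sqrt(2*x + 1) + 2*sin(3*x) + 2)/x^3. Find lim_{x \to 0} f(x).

-10

Substitution gives 0/0; apply L'Hôpital's rule 3 times.
After differentiating numerator and denominator 3 times the quotient is (-54*cos(3*x) - 6/(2*x + 1)^(5/2))/(6); at x = 0 this is -10.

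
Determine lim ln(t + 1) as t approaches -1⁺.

As t → -1⁺, t + 1 → 0⁺ and ln(t + 1) → −∞.
Multiplying by 1 gives -∞.

-∞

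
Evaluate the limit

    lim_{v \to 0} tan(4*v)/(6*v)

Substitution gives 0/0.
Since tan(u)/u → 1 as u → 0, tan(4v)/(4v) → 1 and the limit is 4/6 = 2/3.

2/3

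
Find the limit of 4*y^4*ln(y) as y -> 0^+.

This is a 0·(−∞) form. Rewrite as 4·ln(y) / y^(−4) and apply L'Hôpital:
the derivative quotient is 4·(1/y) / (−4·y^(−5)) = (-4/4)·y^4 → 0.

0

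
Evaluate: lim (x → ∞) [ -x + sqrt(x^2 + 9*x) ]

9/2

This has the form ∞ − ∞. Multiply and divide by the conjugate √(x^2 + 9*x) + x.
That gives (9x) / (√(x^2 + 9*x) + x).
Divide numerator and denominator by x: the limit is 9/(2·1) = 9/2.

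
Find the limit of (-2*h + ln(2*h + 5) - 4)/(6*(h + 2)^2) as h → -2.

Direct substitution gives 0/0.
Apply L'Hôpital: lim (-2 + 2/(2*h + 5))/(12*h + 24), still 0/0.
After 2 applications of L'Hôpital's rule the quotient is (-4/(2*h + 5)^2)/(12); substituting h = -2 gives -1/3.

-1/3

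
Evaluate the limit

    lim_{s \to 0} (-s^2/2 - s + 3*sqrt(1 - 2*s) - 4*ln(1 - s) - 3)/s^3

Substitution gives 0/0; apply L'Hôpital's rule 3 times.
After differentiating numerator and denominator 3 times the quotient is (-8/(s - 1)^3 - 9/(1 - 2*s)^(5/2))/(6); at s = 0 this is -1/6.

-1/6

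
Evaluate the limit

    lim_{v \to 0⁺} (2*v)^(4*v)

Base → 0⁺ and exponent → 0⁺: a 0^0 form.
Take logs: 4v·ln(2v). This is 0·(−∞); rewriting as ln(2v)/(1/(4v)) and applying L'Hôpital gives 0.
Hence the limit is e^0 = 1.

1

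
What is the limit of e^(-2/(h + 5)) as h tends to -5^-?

∞

As h → -5⁻, -2/(h + 5) → +∞, so e^(-2/(h + 5)) → ∞.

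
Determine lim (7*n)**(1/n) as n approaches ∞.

Base → ∞ and exponent → 0: an ∞^0 form.
Take logs: (1/n)·ln(7·n^1) = (ln 7 + 1·ln n)/n → 0.
So the limit is e^0 = 1.

1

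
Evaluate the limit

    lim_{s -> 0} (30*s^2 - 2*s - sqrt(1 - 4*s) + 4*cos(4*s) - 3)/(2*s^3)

Substitution gives 0/0 (the numerator vanishes to order 3).
Expand each term to order s^3: the coefficient of s^3 in −√(1 - 4s) is 4 and in 4·cos(4s) is 0.
Lower-order terms cancel with the polynomial part, so the numerator is (4)·s^3 + o(s^3), and the limit is (4)/(2) = 2.

2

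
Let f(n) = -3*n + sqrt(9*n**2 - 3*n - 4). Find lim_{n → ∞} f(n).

-1/2

An ∞ − ∞ form. Rationalising with the conjugate, the difference becomes (-3n - 4) / (√(9*n^2 - 3*n - 4) + 3n).
For large n the denominator behaves like 2·3n, so the quotient tends to -3/6 = -1/2.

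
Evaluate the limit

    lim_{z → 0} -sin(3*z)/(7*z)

-3/7

Substitution gives 0/0.
Write it as (3/(-7))·sin(3z)/(3z); since sin(u)/u → 1, the limit is -3/7.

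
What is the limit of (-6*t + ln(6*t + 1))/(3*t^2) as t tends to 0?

-6

Direct substitution gives 0/0.
Apply L'Hôpital: lim (-6 + 6/(6*t + 1))/(6*t), still 0/0.
After 2 applications of L'Hôpital's rule the quotient is (-36/(6*t + 1)^2)/(6); substituting t = 0 gives -6.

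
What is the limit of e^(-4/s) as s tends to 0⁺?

As s → 0⁺, -4/(s) → −∞, so e^(-4/(s)) → 0.

0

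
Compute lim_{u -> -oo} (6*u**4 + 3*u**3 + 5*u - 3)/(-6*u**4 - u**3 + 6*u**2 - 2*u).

-1

Numerator and denominator both have degree 4.
Dividing every term by u^4, all lower-order terms vanish and the limit is the ratio of leading coefficients, 6/(-6) = -1.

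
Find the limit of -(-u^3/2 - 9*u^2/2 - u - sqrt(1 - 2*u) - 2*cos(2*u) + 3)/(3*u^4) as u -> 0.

Substitution gives 0/0; apply L'Hôpital's rule 4 times.
After differentiating numerator and denominator 4 times the quotient is (-32*cos(2*u) + 15/(1 - 2*u)^(7/2))/(-72); at u = 0 this is 17/72.

17/72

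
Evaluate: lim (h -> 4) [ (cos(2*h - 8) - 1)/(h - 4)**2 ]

-2

Direct substitution gives 0/0.
Apply L'Hôpital: lim (-2*sin(2*h - 8))/(2*h - 8), still 0/0.
After 2 applications of L'Hôpital's rule the quotient is (-4*cos(2*h - 8))/(2); substituting h = 4 gives -2.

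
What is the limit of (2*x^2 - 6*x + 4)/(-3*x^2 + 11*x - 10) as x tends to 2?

-2

At x = 2 both the top and bottom vanish — a removable singularity. Factoring out (x - 2) from each leaves (2*x - 2)/(5 - 3*x), which at x = 2 equals -2.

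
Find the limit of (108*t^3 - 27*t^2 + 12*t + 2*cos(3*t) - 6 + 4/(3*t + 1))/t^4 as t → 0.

1323/4

Substitution gives 0/0 (the numerator vanishes to order 4).
Expand each term to order t^4: the coefficient of t^4 in 4·1/(1 + 3t) is 324 and in 2·cos(3t) is 27/4.
Lower-order terms cancel with the polynomial part, so the numerator is (1323/4)·t^4 + o(t^4), and the limit is (1323/4)/(1) = 1323/4.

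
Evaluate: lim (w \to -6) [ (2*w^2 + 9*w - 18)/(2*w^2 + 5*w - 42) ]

Since w = -6 makes numerator and denominator zero, (w + 6) divides both.
Cancelling it gives (2*w - 3)/(2*w - 7); now plug in w = -6 to get 15/19.

15/19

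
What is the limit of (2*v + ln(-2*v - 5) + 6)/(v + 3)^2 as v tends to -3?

Direct substitution gives 0/0.
Apply L'Hôpital: lim (2 - 2/(-2*v - 5))/(2*v + 6), still 0/0.
After 2 applications of L'Hôpital's rule the quotient is (-4/(-2*v - 5)^2)/(2); substituting v = -3 gives -2.

-2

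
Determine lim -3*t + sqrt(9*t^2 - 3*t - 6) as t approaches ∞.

This has the form ∞ − ∞. Multiply and divide by the conjugate √(9*t^2 - 3*t - 6) + 3t.
That gives (-3t - 6) / (√(9*t^2 - 3*t - 6) + 3t).
Divide numerator and denominator by t: the limit is -3/(2·3) = -1/2.

-1/2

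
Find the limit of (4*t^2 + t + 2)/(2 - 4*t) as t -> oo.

The numerator has higher degree (2 > 1); the quotient behaves like (4/(-4))·t^1 for large |t|.
As t → +∞ this diverges to -∞.

-∞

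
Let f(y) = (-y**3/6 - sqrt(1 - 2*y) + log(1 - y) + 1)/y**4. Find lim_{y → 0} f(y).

3/8

Substitution gives 0/0; apply L'Hôpital's rule 4 times.
After differentiating numerator and denominator 4 times the quotient is (-6/(y - 1)^4 + 15/(1 - 2*y)^(7/2))/(24); at y = 0 this is 3/8.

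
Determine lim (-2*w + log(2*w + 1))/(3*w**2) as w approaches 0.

-2/3

Direct substitution gives 0/0.
Apply L'Hôpital: lim (-2 + 2/(2*w + 1))/(6*w), still 0/0.
After 2 applications of L'Hôpital's rule the quotient is (-4/(2*w + 1)^2)/(6); substituting w = 0 gives -2/3.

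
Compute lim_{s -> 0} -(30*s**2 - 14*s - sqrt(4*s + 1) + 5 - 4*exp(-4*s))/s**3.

Substitution gives 0/0; apply L'Hôpital's rule 3 times.
After differentiating numerator and denominator 3 times the quotient is (256*e^(-4*s) - 24/(4*s + 1)^(5/2))/(-6); at s = 0 this is -116/3.

-116/3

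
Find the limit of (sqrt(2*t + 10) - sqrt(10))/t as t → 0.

√(10)/10

A 0/0 form; rationalise with √(10 + 2t) + √10. This collapses the numerator to 2t, leaving 2/(√(10 + 2t) + √10) → 2/(2√10) = √(10)/10.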